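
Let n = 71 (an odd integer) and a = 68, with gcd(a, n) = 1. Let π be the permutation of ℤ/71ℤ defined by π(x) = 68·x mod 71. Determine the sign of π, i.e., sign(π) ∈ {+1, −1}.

-1

Trace 30: π^k(30) = [30, 52, 57, 42, 16, 23, 2] for k=0..6.
The orbit structure of x ↦ 68x mod 71: 2 orbits of sizes [70, 1].
2 cycles on 71: each ℓ→(−1)^(ℓ−1), product (−1)^69 = -1.
Zolotarev: (68|71) = -1, matching the cycle-count sign.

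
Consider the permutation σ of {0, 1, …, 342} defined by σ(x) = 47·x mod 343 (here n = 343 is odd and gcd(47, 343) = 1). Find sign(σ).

Start at x=267: 267 → 201 → 186 → 167 → 303 → 178 → 134 → … (one orbit).
Cycle type of π: 294 + 42 + 6 + 1; total 4 cycles.
4 cycles on 343: each ℓ→(−1)^(ℓ−1), product (−1)^339 = -1.

-1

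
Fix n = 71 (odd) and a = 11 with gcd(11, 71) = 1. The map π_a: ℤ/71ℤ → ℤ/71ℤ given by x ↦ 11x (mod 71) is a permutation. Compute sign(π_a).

-1

Start at x=35: 35 → 30 → 46 → 9 → 28 → 24 → 51 → … (one orbit).
Cycle type of π: 70 + 1; total 2 cycles.
2 cycles on 71: each ℓ→(−1)^(ℓ−1), product (−1)^69 = -1.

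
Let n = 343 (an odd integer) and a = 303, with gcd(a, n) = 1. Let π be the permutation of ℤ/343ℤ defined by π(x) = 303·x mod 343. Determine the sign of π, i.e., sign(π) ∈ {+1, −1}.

Orbit of 249 under x↦303x: [249, 330, 177, 123, 225, 261, 193]… (length divides ord_343(303)).
7 cycles of lengths [147, 147, 21, 21, 3, 3, 1].
n − c = 343 − 7 = 336; sign = (−1)^336 = +1.
Check: (303/343) = +1 by Zolotarev.

+1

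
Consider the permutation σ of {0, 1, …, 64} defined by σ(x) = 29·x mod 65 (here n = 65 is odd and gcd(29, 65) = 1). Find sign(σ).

Orbit of 61 under x↦29x: [61, 14, 16, 9, 1, 29]… (length divides ord_65(29)).
Decompose π into cycles: lengths [6, 6, 6, 6, 6, 6, 6, 6, 3, 3, 3, 3, 2, 2, 1] (15 cycles, including the fixed point 0).
Σ(ℓ_i−1) = 65−15 = 50; sign = (−1)^50 = +1.

+1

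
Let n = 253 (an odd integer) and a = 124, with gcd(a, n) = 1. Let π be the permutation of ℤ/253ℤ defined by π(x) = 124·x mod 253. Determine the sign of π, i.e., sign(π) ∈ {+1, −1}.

+1

Trace 31: π^k(31) = [31, 49, 4, 243, 25, 64, 93] for k=0..6.
The orbit structure of x ↦ 124x mod 253: 9 orbits of sizes [55, 55, 55, 55, 11, 11, 5, 5, 1].
253 − 9 = 244 transpositions; sign(π) = (−1)^244 = +1.
Check: (124/253) = +1 by Zolotarev.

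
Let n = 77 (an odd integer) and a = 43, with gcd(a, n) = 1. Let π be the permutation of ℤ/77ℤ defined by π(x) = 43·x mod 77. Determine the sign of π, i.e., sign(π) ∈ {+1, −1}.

Trace 43: π^k(43) = [43, 1] for k=0..1.
Decompose π into cycles: lengths [2, 2, 2, 2, 2, 2, 2, 2, 2, 2, 2, 2, 2, 2, 2, 2, 2, 2, 2, 2, 2, 2, 2, 2, 2, 2, 2, 2, 2, 2, 2, 2, 2, 2, 2, 1, 1, 1, 1, 1, 1, 1] (42 cycles, including the fixed point 0).
Σ(ℓ_i−1) = 77−42 = 35; sign = (−1)^35 = -1.
Check: (43/77) = -1 by Zolotarev.

-1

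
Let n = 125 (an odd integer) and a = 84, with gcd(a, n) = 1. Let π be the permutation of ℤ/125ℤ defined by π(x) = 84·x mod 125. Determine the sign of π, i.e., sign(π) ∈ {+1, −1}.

+1

Orbit of 119 under x↦84x: [119, 121, 39, 26, 59, 81, 54]… (length divides ord_125(84)).
The orbit structure of x ↦ 84x mod 125: 7 orbits of sizes [50, 50, 10, 10, 2, 2, 1].
n − c = 125 − 7 = 118; sign = (−1)^118 = +1.
(84|125)_J = +1 (Zolotarev's lemma cross-check).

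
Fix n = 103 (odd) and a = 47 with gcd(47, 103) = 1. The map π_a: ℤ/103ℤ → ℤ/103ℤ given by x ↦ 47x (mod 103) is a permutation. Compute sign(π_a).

-1

Orbit of 46 under x↦47x: [46, 102, 56, 57, 1, 47]… (length divides ord_103(47)).
Cycle lengths of π_47 on ℤ/103ℤ: [6, 6, 6, 6, 6, 6, 6, 6, 6, 6, 6, 6, 6, 6, 6, 6, 6, 1]; 18 cycles in total.
With 18 cycles on 103 points, sign = (−1)^{103−18} = -1.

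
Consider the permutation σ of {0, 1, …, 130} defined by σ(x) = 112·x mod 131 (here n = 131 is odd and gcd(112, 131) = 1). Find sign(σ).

+1

Trace 1: π^k(1) = [1, 112, 99, 84, 107, 63, 113] for k=0..6.
The orbit structure of x ↦ 112x mod 131: 11 orbits of sizes [13, 13, 13, 13, 13, 13, 13, 13, 13, 13, 1].
11 cycles on 131: each ℓ→(−1)^(ℓ−1), product (−1)^120 = +1.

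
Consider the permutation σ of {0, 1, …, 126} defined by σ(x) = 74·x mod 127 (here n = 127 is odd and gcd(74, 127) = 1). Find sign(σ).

+1

Trace 22: π^k(22) = [22, 104, 76, 36, 124, 32, 82] for k=0..6.
The orbit structure of x ↦ 74x mod 127: 3 orbits of sizes [63, 63, 1].
127 − 3 = 124 transpositions; sign(π) = (−1)^124 = +1.
(74|127)_J = +1 (Zolotarev's lemma cross-check).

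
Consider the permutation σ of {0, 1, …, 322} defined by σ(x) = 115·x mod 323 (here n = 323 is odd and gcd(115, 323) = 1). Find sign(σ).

+1

Trace 115: π^k(115) = [115, 305, 191, 1] for k=0..3.
95 cycles of lengths [4, 4, 4, 4, 4, 4, 4, 4, 4, 4, 4, 4, 4, 4, 4, 4, 4, 4, 4, 4, 4, 4, 4, 4, 4, 4, 4, 4, 4, 4, 4, 4, 4, 4, 4, 4, 4, 4, 4, 4, 4, 4, 4, 4, 4, 4, 4, 4, 4, 4, 4, 4, 4, 4, 4, 4, 4, 4, 4, 4, 4, 4, 4, 4, 4, 4, 4, 4, 4, 4, 4, 4, 4, 4, 4, 4, 1, 1, 1, 1, 1, 1, 1, 1, 1, 1, 1, 1, 1, 1, 1, 1, 1, 1, 1].
323 − 95 = 228 transpositions; sign(π) = (−1)^228 = +1.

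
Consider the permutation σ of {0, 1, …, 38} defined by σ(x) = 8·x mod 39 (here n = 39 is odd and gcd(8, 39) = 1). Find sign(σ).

Orbit of 8 under x↦8x: [8, 25, 5, 1]… (length divides ord_39(8)).
11 cycles of lengths [4, 4, 4, 4, 4, 4, 4, 4, 4, 2, 1].
n − c = 39 − 11 = 28; sign = (−1)^28 = +1.
The Jacobi symbol (8|39) = +1 (Zolotarev) agrees.

+1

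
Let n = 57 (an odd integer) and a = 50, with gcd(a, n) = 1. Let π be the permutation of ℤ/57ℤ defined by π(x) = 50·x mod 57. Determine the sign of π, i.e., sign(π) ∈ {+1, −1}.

+1

Start at x=8: 8 → 1 → 50 → 49 → 56 → 7 → 8 (one orbit).
Cycle lengths of π_50 on ℤ/57ℤ: [6, 6, 6, 6, 6, 6, 6, 6, 6, 2, 1]; 11 cycles in total.
57 − 11 = 46 transpositions; sign(π) = (−1)^46 = +1.
Check: (50/57) = +1 by Zolotarev.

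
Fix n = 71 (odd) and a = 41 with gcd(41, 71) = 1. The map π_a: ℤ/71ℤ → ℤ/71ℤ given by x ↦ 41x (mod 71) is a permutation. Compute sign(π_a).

Trace 51: π^k(51) = [51, 32, 34, 45, 70, 30, 23] for k=0..6.
π_41 has 6 disjoint cycles with lengths [14, 14, 14, 14, 14, 1] on {0,…,70}.
With 6 cycles on 71 points, sign = (−1)^{71−6} = -1.
Zolotarev: (41|71) = -1, matching the cycle-count sign.

-1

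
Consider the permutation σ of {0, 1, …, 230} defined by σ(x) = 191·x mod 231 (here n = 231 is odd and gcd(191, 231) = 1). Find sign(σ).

Orbit of 214 under x↦191x: [214, 218, 58, 221, 169, 170, 130]… (length divides ord_231(191)).
Decompose π into cycles: lengths [30, 30, 30, 30, 15, 15, 15, 15, 10, 10, 6, 6, 5, 5, 3, 3, 2, 1] (18 cycles, including the fixed point 0).
With 18 cycles on 231 points, sign = (−1)^{231−18} = -1.

-1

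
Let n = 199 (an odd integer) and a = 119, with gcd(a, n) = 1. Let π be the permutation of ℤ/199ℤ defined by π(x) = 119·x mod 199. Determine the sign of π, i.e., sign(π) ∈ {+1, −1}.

-1

Start at x=112: 112 → 194 → 2 → 39 → 64 → 54 → 58 → … (one orbit).
Decompose π into cycles: lengths [198, 1] (2 cycles, including the fixed point 0).
199 − 2 = 197 transpositions; sign(π) = (−1)^197 = -1.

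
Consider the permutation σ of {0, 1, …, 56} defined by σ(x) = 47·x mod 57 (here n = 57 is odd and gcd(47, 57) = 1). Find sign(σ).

Trace 49: π^k(49) = [49, 23, 55, 20, 28, 5, 7] for k=0..6.
Cycle type of π: 18×2 + 9×2 + 2 + 1; total 6 cycles.
Σ(ℓ_i−1) = 57−6 = 51; sign = (−1)^51 = -1.
Via Zolotarev, sign(π_{47}) = (47|57) = -1.

-1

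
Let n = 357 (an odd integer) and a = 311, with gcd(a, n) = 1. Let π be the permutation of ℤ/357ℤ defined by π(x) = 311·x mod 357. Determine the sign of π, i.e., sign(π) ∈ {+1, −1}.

-1

Start at x=125: 125 → 319 → 320 → 274 → 248 → 16 → 335 → … (one orbit).
π_311 has 14 disjoint cycles with lengths [48, 48, 48, 48, 48, 48, 16, 16, 16, 6, 6, 6, 2, 1] on {0,…,356}.
14 cycles on 357: each ℓ→(−1)^(ℓ−1), product (−1)^343 = -1.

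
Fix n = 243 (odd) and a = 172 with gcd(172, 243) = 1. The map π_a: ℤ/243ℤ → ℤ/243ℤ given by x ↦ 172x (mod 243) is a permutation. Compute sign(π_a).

Start at x=145: 145 → 154 → 1 → 172 → 181 → 28 → 199 → … (one orbit).
Decompose π into cycles: lengths [27, 27, 27, 27, 27, 27, 9, 9, 9, 9, 9, 9, 3, 3, 3, 3, 3, 3, 1, 1, 1, 1, 1, 1, 1, 1, 1] (27 cycles, including the fixed point 0).
sign(π) = (−1)^{n − #cycles} = (−1)^{243−27} = (−1)^216 = +1.
The Jacobi symbol (172|243) = +1 (Zolotarev) agrees.

+1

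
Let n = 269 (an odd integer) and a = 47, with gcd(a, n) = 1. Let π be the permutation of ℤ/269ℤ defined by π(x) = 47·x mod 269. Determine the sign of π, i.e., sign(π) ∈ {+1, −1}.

+1

Orbit of 25 under x↦47x: [25, 99, 80, 263, 256, 196, 66]… (length divides ord_269(47)).
Cycle type of π: 67×4 + 1; total 5 cycles.
5 cycles on 269: each ℓ→(−1)^(ℓ−1), product (−1)^264 = +1.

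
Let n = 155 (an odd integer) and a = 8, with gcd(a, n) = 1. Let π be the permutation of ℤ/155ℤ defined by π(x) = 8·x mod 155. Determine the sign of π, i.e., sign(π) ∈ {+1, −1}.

Orbit of 94 under x↦8x: [94, 132, 126, 78, 4, 32, 101]… (length divides ord_155(8)).
The orbit structure of x ↦ 8x mod 155: 14 orbits of sizes [20, 20, 20, 20, 20, 20, 5, 5, 5, 5, 5, 5, 4, 1].
n − c = 155 − 14 = 141; sign = (−1)^141 = -1.

-1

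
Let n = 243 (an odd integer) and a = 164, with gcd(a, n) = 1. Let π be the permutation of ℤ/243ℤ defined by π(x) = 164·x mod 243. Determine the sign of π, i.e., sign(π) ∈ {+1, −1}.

Trace 233: π^k(233) = [233, 61, 41, 163, 2, 85, 89] for k=0..6.
Decompose π into cycles: lengths [162, 54, 18, 6, 2, 1] (6 cycles, including the fixed point 0).
243 − 6 = 237 transpositions; sign(π) = (−1)^237 = -1.

-1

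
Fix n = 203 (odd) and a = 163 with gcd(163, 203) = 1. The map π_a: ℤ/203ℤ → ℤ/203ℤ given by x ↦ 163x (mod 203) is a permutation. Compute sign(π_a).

Trace 18: π^k(18) = [18, 92, 177, 25, 15, 9, 46] for k=0..6.
π_163 has 6 disjoint cycles with lengths [84, 84, 28, 3, 3, 1] on {0,…,202}.
sign(π) = (−1)^{n − #cycles} = (−1)^{203−6} = (−1)^197 = -1.
The Jacobi symbol (163|203) = -1 (Zolotarev) agrees.

-1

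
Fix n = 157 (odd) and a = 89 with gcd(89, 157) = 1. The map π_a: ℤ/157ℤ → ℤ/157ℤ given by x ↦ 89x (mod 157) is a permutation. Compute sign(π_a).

+1

Orbit of 9 under x↦89x: [9, 16, 11, 37, 153, 115, 30]… (length divides ord_157(89)).
5 cycles of lengths [39, 39, 39, 39, 1].
Σ(ℓ_i−1) = 157−5 = 152; sign = (−1)^152 = +1.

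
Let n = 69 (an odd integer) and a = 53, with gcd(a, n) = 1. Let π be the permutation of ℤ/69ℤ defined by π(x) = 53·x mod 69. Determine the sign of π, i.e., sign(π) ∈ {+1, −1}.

+1

Trace 16: π^k(16) = [16, 20, 25, 14, 52, 65, 64] for k=0..6.
Cycle type of π: 22×3 + 2 + 1; total 5 cycles.
n − c = 69 − 5 = 64; sign = (−1)^64 = +1.
Zolotarev: (53|69) = +1, matching the cycle-count sign.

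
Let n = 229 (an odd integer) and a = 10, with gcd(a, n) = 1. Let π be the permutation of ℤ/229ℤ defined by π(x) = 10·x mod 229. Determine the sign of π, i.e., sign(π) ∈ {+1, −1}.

Start at x=204: 204 → 208 → 19 → 190 → 68 → 222 → 159 → … (one orbit).
2 cycles of lengths [228, 1].
n − c = 229 − 2 = 227; sign = (−1)^227 = -1.
The Jacobi symbol (10|229) = -1 (Zolotarev) agrees.

-1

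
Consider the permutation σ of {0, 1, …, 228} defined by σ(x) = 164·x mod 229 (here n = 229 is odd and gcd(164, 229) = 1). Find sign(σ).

Start at x=200: 200 → 53 → 219 → 192 → 115 → 82 → 166 → … (one orbit).
The orbit structure of x ↦ 164x mod 229: 2 orbits of sizes [228, 1].
229 − 2 = 227 transpositions; sign(π) = (−1)^227 = -1.

-1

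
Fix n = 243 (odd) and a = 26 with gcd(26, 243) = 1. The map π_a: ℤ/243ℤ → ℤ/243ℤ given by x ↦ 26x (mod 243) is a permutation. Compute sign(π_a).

-1

Start at x=161: 161 → 55 → 215 → 1 → 26 → 190 → 80 → … (one orbit).
Decompose π into cycles: lengths [18, 18, 18, 18, 18, 18, 18, 18, 18, 6, 6, 6, 6, 6, 6, 6, 6, 6, 2, 2, 2, 2, 2, 2, 2, 2, 2, 2, 2, 2, 2, 1] (32 cycles, including the fixed point 0).
243 − 32 = 211 transpositions; sign(π) = (−1)^211 = -1.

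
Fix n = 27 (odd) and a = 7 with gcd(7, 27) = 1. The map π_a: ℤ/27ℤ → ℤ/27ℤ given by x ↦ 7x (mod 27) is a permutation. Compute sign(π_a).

+1

Orbit of 19 under x↦7x: [19, 25, 13, 10, 16, 4, 1]… (length divides ord_27(7)).
π_7 has 7 disjoint cycles with lengths [9, 9, 3, 3, 1, 1, 1] on {0,…,26}.
Σ(ℓ_i−1) = 27−7 = 20; sign = (−1)^20 = +1.
(7|27)_J = +1 (Zolotarev's lemma cross-check).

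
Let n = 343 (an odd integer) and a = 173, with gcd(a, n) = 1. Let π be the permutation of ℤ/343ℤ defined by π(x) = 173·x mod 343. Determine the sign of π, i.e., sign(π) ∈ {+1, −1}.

-1

Start at x=82: 82 → 123 → 13 → 191 → 115 → 1 → 173 → … (one orbit).
Decompose π into cycles: lengths [294, 42, 6, 1] (4 cycles, including the fixed point 0).
4 cycles on 343: each ℓ→(−1)^(ℓ−1), product (−1)^339 = -1.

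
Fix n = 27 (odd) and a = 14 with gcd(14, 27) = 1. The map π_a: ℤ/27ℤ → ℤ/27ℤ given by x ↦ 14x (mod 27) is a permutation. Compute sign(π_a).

-1

Start at x=11: 11 → 19 → 23 → 25 → 26 → 13 → 20 → … (one orbit).
π_14 has 4 disjoint cycles with lengths [18, 6, 2, 1] on {0,…,26}.
sign(π) = (−1)^{n − #cycles} = (−1)^{27−4} = (−1)^23 = -1.
(14|27)_J = -1 (Zolotarev's lemma cross-check).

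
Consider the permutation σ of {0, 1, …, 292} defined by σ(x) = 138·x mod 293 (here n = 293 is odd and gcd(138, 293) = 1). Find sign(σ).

-1

Start at x=1: 1 → 138 → 292 → 155 → 1 (one orbit).
Cycle lengths of π_138 on ℤ/293ℤ: [4, 4, 4, 4, 4, 4, 4, 4, 4, 4, 4, 4, 4, 4, 4, 4, 4, 4, 4, 4, 4, 4, 4, 4, 4, 4, 4, 4, 4, 4, 4, 4, 4, 4, 4, 4, 4, 4, 4, 4, 4, 4, 4, 4, 4, 4, 4, 4, 4, 4, 4, 4, 4, 4, 4, 4, 4, 4, 4, 4, 4, 4, 4, 4, 4, 4, 4, 4, 4, 4, 4, 4, 4, 1]; 74 cycles in total.
n − c = 293 − 74 = 219; sign = (−1)^219 = -1.
The Jacobi symbol (138|293) = -1 (Zolotarev) agrees.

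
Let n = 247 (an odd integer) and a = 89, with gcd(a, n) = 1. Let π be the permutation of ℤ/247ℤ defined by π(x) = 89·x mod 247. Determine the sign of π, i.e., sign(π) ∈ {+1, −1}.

+1

Orbit of 218 under x↦89x: [218, 136, 1, 89, 17, 31, 42]… (length divides ord_247(89)).
Cycle type of π: 36×6 + 18 + 12 + 1; total 9 cycles.
n − c = 247 − 9 = 238; sign = (−1)^238 = +1.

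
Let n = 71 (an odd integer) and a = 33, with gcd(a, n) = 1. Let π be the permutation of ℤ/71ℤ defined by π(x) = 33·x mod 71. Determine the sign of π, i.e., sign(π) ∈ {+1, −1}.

-1

Start at x=52: 52 → 12 → 41 → 4 → 61 → 25 → 44 → … (one orbit).
Cycle lengths of π_33 on ℤ/71ℤ: [70, 1]; 2 cycles in total.
n − c = 71 − 2 = 69; sign = (−1)^69 = -1.
The Jacobi symbol (33|71) = -1 (Zolotarev) agrees.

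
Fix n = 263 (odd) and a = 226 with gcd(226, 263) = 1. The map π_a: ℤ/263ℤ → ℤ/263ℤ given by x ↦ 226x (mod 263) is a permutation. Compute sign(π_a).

-1

Start at x=45: 45 → 176 → 63 → 36 → 246 → 103 → 134 → … (one orbit).
2 cycles of lengths [262, 1].
With 2 cycles on 263 points, sign = (−1)^{263−2} = -1.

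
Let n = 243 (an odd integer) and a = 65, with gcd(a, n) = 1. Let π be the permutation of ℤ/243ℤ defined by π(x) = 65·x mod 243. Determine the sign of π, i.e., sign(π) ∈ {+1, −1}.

-1

Start at x=31: 31 → 71 → 241 → 113 → 55 → 173 → 67 → … (one orbit).
π_65 has 6 disjoint cycles with lengths [162, 54, 18, 6, 2, 1] on {0,…,242}.
sign(π) = (−1)^{n − #cycles} = (−1)^{243−6} = (−1)^237 = -1.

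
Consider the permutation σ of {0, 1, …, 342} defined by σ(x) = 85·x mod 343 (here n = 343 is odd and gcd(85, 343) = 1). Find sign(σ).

Orbit of 106 under x↦85x: [106, 92, 274, 309, 197, 281, 218]… (length divides ord_343(85)).
19 cycles of lengths [49, 49, 49, 49, 49, 49, 7, 7, 7, 7, 7, 7, 1, 1, 1, 1, 1, 1, 1].
n − c = 343 − 19 = 324; sign = (−1)^324 = +1.
(85|343)_J = +1 (Zolotarev's lemma cross-check).

+1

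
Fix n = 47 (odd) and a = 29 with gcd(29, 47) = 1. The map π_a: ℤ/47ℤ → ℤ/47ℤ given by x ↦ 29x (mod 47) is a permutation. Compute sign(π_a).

-1

Trace 22: π^k(22) = [22, 27, 31, 6, 33, 17, 23] for k=0..6.
The orbit structure of x ↦ 29x mod 47: 2 orbits of sizes [46, 1].
2 cycles on 47: each ℓ→(−1)^(ℓ−1), product (−1)^45 = -1.
Via Zolotarev, sign(π_{29}) = (29|47) = -1.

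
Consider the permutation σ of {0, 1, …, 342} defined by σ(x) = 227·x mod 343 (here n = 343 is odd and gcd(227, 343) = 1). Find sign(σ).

-1

Orbit of 116 under x↦227x: [116, 264, 246, 276, 226, 195, 18]… (length divides ord_343(227)).
Cycle lengths of π_227 on ℤ/343ℤ: [42, 42, 42, 42, 42, 42, 42, 6, 6, 6, 6, 6, 6, 6, 6, 1]; 16 cycles in total.
16 cycles on 343: each ℓ→(−1)^(ℓ−1), product (−1)^327 = -1.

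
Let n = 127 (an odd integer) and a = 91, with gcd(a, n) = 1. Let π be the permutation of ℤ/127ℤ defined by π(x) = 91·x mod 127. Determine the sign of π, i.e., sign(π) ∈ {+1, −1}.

Start at x=76: 76 → 58 → 71 → 111 → 68 → 92 → 117 → … (one orbit).
The orbit structure of x ↦ 91x mod 127: 2 orbits of sizes [126, 1].
Σ(ℓ_i−1) = 127−2 = 125; sign = (−1)^125 = -1.
Zolotarev: (91|127) = -1, matching the cycle-count sign.

-1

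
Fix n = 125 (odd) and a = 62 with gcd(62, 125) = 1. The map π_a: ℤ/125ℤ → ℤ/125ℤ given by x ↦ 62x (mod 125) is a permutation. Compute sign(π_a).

-1

Trace 3: π^k(3) = [3, 61, 32, 109, 8, 121, 2] for k=0..6.
The orbit structure of x ↦ 62x mod 125: 4 orbits of sizes [100, 20, 4, 1].
Σ(ℓ_i−1) = 125−4 = 121; sign = (−1)^121 = -1.
(62|125)_J = -1 (Zolotarev's lemma cross-check).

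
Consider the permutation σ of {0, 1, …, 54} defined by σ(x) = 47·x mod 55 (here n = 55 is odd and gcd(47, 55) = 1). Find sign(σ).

-1

Orbit of 16 under x↦47x: [16, 37, 34, 3, 31, 27, 4]… (length divides ord_55(47)).
6 cycles of lengths [20, 20, 5, 5, 4, 1].
sign(π) = (−1)^{n − #cycles} = (−1)^{55−6} = (−1)^49 = -1.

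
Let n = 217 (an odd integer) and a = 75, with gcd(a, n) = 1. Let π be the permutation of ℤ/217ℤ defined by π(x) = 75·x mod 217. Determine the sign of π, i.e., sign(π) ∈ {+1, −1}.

Orbit of 75 under x↦75x: [75, 200, 27, 72, 192, 78, 208]… (length divides ord_217(75)).
The orbit structure of x ↦ 75x mod 217: 9 orbits of sizes [30, 30, 30, 30, 30, 30, 30, 6, 1].
n − c = 217 − 9 = 208; sign = (−1)^208 = +1.

+1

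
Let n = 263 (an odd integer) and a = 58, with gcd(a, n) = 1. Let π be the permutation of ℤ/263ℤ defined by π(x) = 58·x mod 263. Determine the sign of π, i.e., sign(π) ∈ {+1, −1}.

Start at x=176: 176 → 214 → 51 → 65 → 88 → 107 → 157 → … (one orbit).
Cycle lengths of π_58 on ℤ/263ℤ: [262, 1]; 2 cycles in total.
2 cycles on 263: each ℓ→(−1)^(ℓ−1), product (−1)^261 = -1.
The Jacobi symbol (58|263) = -1 (Zolotarev) agrees.

-1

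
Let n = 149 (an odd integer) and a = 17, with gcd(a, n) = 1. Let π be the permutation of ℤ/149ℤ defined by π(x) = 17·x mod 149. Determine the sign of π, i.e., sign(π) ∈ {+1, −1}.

Orbit of 73 under x↦17x: [73, 49, 88, 6, 102, 95, 125]… (length divides ord_149(17)).
Cycle type of π: 37×4 + 1; total 5 cycles.
sign(π) = (−1)^{n − #cycles} = (−1)^{149−5} = (−1)^144 = +1.
Zolotarev: (17|149) = +1, matching the cycle-count sign.

+1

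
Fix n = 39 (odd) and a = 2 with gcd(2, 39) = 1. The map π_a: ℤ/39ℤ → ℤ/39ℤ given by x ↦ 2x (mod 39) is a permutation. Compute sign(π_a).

+1

Trace 4: π^k(4) = [4, 8, 16, 32, 25, 11, 22] for k=0..6.
The orbit structure of x ↦ 2x mod 39: 5 orbits of sizes [12, 12, 12, 2, 1].
5 cycles on 39: each ℓ→(−1)^(ℓ−1), product (−1)^34 = +1.
Zolotarev: (2|39) = +1, matching the cycle-count sign.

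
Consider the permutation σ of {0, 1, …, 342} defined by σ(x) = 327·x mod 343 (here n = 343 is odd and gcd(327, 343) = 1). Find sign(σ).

Orbit of 101 under x↦327x: [101, 99, 131, 305, 265, 219, 269]… (length divides ord_343(327)).
π_327 has 4 disjoint cycles with lengths [294, 42, 6, 1] on {0,…,342}.
With 4 cycles on 343 points, sign = (−1)^{343−4} = -1.
(327|343)_J = -1 (Zolotarev's lemma cross-check).

-1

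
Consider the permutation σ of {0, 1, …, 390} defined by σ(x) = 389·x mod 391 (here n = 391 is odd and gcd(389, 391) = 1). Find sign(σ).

-1

Orbit of 66 under x↦389x: [66, 259, 264, 254, 274, 234, 314]… (length divides ord_391(389)).
8 cycles of lengths [88, 88, 88, 88, 22, 8, 8, 1].
sign(π) = (−1)^{n − #cycles} = (−1)^{391−8} = (−1)^383 = -1.
The Jacobi symbol (389|391) = -1 (Zolotarev) agrees.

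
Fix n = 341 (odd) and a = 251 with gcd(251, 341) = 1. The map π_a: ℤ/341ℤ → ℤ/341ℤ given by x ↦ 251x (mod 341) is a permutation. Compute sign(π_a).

Start at x=56: 56 → 75 → 70 → 179 → 258 → 309 → 152 → … (one orbit).
π_251 has 14 disjoint cycles with lengths [30, 30, 30, 30, 30, 30, 30, 30, 30, 30, 30, 5, 5, 1] on {0,…,340}.
Σ(ℓ_i−1) = 341−14 = 327; sign = (−1)^327 = -1.
Check: (251/341) = -1 by Zolotarev.

-1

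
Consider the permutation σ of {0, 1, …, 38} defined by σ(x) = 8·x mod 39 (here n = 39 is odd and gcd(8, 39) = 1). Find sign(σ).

+1

Orbit of 5 under x↦8x: [5, 1, 8, 25]… (length divides ord_39(8)).
11 cycles of lengths [4, 4, 4, 4, 4, 4, 4, 4, 4, 2, 1].
With 11 cycles on 39 points, sign = (−1)^{39−11} = +1.
(8|39)_J = +1 (Zolotarev's lemma cross-check).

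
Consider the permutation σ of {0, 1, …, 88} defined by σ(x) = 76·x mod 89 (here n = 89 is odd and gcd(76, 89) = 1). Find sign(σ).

Start at x=31: 31 → 42 → 77 → 67 → 19 → 20 → 7 → … (one orbit).
2 cycles of lengths [88, 1].
With 2 cycles on 89 points, sign = (−1)^{89−2} = -1.

-1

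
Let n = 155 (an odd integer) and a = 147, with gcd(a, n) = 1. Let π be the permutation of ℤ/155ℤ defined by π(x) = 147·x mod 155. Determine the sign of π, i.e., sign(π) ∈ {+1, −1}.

Start at x=101: 101 → 122 → 109 → 58 → 1 → 147 → 64 → … (one orbit).
π_147 has 11 disjoint cycles with lengths [20, 20, 20, 20, 20, 20, 10, 10, 10, 4, 1] on {0,…,154}.
sign(π) = (−1)^{n − #cycles} = (−1)^{155−11} = (−1)^144 = +1.

+1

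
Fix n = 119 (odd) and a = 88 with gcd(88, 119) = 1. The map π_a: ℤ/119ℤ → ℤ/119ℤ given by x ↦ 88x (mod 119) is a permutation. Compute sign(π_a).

-1

Trace 114: π^k(114) = [114, 36, 74, 86, 71, 60, 44] for k=0..6.
Cycle lengths of π_88 on ℤ/119ℤ: [48, 48, 16, 3, 3, 1]; 6 cycles in total.
6 cycles on 119: each ℓ→(−1)^(ℓ−1), product (−1)^113 = -1.
Via Zolotarev, sign(π_{88}) = (88|119) = -1.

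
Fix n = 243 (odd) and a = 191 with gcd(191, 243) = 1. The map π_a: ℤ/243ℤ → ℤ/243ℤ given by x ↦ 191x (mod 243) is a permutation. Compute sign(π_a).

-1

Start at x=181: 181 → 65 → 22 → 71 → 196 → 14 → 1 → … (one orbit).
The orbit structure of x ↦ 191x mod 243: 6 orbits of sizes [162, 54, 18, 6, 2, 1].
With 6 cycles on 243 points, sign = (−1)^{243−6} = -1.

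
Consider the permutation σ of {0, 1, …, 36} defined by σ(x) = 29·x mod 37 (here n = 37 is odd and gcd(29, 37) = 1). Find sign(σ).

Orbit of 6 under x↦29x: [6, 26, 14, 36, 8, 10, 31]… (length divides ord_37(29)).
π_29 has 4 disjoint cycles with lengths [12, 12, 12, 1] on {0,…,36}.
With 4 cycles on 37 points, sign = (−1)^{37−4} = -1.

-1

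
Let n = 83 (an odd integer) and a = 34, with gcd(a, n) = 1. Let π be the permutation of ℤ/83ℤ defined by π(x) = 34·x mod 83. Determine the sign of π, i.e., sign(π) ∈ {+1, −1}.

Trace 54: π^k(54) = [54, 10, 8, 23, 35, 28, 39] for k=0..6.
Decompose π into cycles: lengths [82, 1] (2 cycles, including the fixed point 0).
sign(π) = (−1)^{n − #cycles} = (−1)^{83−2} = (−1)^81 = -1.

-1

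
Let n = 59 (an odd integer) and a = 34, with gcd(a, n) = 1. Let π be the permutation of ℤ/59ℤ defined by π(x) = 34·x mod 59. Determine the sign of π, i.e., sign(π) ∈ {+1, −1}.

Trace 21: π^k(21) = [21, 6, 27, 33, 1, 34, 35] for k=0..6.
Decompose π into cycles: lengths [58, 1] (2 cycles, including the fixed point 0).
2 cycles on 59: each ℓ→(−1)^(ℓ−1), product (−1)^57 = -1.

-1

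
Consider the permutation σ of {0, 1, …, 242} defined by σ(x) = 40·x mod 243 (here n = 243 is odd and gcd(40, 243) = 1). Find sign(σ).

+1

Trace 136: π^k(136) = [136, 94, 115, 226, 49, 16, 154] for k=0..6.
Cycle type of π: 81×2 + 27×2 + 9×2 + 3×2 + 1×3; total 11 cycles.
sign(π) = (−1)^{n − #cycles} = (−1)^{243−11} = (−1)^232 = +1.
Check: (40/243) = +1 by Zolotarev.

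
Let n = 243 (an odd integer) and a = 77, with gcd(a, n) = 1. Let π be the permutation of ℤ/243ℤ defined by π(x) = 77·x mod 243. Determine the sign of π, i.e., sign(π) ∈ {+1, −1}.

-1

Start at x=28: 28 → 212 → 43 → 152 → 40 → 164 → 235 → … (one orbit).
Decompose π into cycles: lengths [162, 54, 18, 6, 2, 1] (6 cycles, including the fixed point 0).
Σ(ℓ_i−1) = 243−6 = 237; sign = (−1)^237 = -1.
(77|243)_J = -1 (Zolotarev's lemma cross-check).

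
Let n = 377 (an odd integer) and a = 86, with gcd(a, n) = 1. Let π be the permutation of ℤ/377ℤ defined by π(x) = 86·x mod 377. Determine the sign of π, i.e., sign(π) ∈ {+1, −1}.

Orbit of 86 under x↦86x: [86, 233, 57, 1]… (length divides ord_377(86)).
Cycle lengths of π_86 on ℤ/377ℤ: [4, 4, 4, 4, 4, 4, 4, 4, 4, 4, 4, 4, 4, 4, 4, 4, 4, 4, 4, 4, 4, 4, 4, 4, 4, 4, 4, 4, 4, 4, 4, 4, 4, 4, 4, 4, 4, 4, 4, 4, 4, 4, 4, 4, 4, 4, 4, 4, 4, 4, 4, 4, 4, 4, 4, 4, 4, 4, 4, 4, 4, 4, 4, 4, 4, 4, 4, 4, 4, 4, 4, 4, 4, 4, 4, 4, 4, 4, 4, 4, 4, 4, 4, 4, 4, 4, 4, 2, 2, 2, 2, 2, 2, 2, 2, 2, 2, 2, 2, 2, 2, 1]; 102 cycles in total.
With 102 cycles on 377 points, sign = (−1)^{377−102} = -1.
The Jacobi symbol (86|377) = -1 (Zolotarev) agrees.

-1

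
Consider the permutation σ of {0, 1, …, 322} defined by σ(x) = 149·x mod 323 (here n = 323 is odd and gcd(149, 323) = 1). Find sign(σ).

+1

Trace 115: π^k(115) = [115, 16, 123, 239, 81, 118, 140] for k=0..6.
π_149 has 15 disjoint cycles with lengths [36, 36, 36, 36, 36, 36, 36, 36, 9, 9, 4, 4, 4, 4, 1] on {0,…,322}.
Σ(ℓ_i−1) = 323−15 = 308; sign = (−1)^308 = +1.
Via Zolotarev, sign(π_{149}) = (149|323) = +1.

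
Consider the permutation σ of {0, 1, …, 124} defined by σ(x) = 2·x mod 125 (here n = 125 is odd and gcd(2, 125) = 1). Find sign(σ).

-1

Orbit of 99 under x↦2x: [99, 73, 21, 42, 84, 43, 86]… (length divides ord_125(2)).
Cycle lengths of π_2 on ℤ/125ℤ: [100, 20, 4, 1]; 4 cycles in total.
125 − 4 = 121 transpositions; sign(π) = (−1)^121 = -1.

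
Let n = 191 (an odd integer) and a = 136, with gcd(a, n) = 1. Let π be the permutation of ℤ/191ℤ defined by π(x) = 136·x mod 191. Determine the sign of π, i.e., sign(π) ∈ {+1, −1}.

Start at x=52: 52 → 5 → 107 → 36 → 121 → 30 → 69 → … (one orbit).
Cycle type of π: 19×10 + 1; total 11 cycles.
Σ(ℓ_i−1) = 191−11 = 180; sign = (−1)^180 = +1.
Via Zolotarev, sign(π_{136}) = (136|191) = +1.

+1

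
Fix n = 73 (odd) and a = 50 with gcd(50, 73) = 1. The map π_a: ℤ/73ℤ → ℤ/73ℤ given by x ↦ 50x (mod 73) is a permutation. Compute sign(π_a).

Trace 2: π^k(2) = [2, 27, 36, 48, 64, 61, 57] for k=0..6.
The orbit structure of x ↦ 50x mod 73: 3 orbits of sizes [36, 36, 1].
3 cycles on 73: each ℓ→(−1)^(ℓ−1), product (−1)^70 = +1.
The Jacobi symbol (50|73) = +1 (Zolotarev) agrees.

+1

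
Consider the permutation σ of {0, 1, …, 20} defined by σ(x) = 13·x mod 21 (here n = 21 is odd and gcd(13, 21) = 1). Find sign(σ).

-1

Start at x=13: 13 → 1 → 13 (one orbit).
Cycle type of π: 2×9 + 1×3; total 12 cycles.
sign(π) = (−1)^{n − #cycles} = (−1)^{21−12} = (−1)^9 = -1.
The Jacobi symbol (13|21) = -1 (Zolotarev) agrees.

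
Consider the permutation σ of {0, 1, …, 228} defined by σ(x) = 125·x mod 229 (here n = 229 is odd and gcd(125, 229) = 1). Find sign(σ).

+1

Start at x=228: 228 → 104 → 176 → 16 → 168 → 161 → 202 → … (one orbit).
The orbit structure of x ↦ 125x mod 229: 7 orbits of sizes [38, 38, 38, 38, 38, 38, 1].
n − c = 229 − 7 = 222; sign = (−1)^222 = +1.
(125|229)_J = +1 (Zolotarev's lemma cross-check).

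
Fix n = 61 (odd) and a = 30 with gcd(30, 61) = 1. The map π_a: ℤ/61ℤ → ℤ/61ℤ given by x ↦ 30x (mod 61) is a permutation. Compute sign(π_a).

Orbit of 6 under x↦30x: [6, 58, 32, 45, 8, 57, 2]… (length divides ord_61(30)).
Cycle lengths of π_30 on ℤ/61ℤ: [60, 1]; 2 cycles in total.
n − c = 61 − 2 = 59; sign = (−1)^59 = -1.
The Jacobi symbol (30|61) = -1 (Zolotarev) agrees.

-1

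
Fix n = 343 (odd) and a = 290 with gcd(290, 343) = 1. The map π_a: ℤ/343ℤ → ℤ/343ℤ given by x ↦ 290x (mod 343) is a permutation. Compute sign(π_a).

Trace 144: π^k(144) = [144, 257, 99, 241, 261, 230, 158] for k=0..6.
Decompose π into cycles: lengths [294, 42, 6, 1] (4 cycles, including the fixed point 0).
n − c = 343 − 4 = 339; sign = (−1)^339 = -1.
(290|343)_J = -1 (Zolotarev's lemma cross-check).

-1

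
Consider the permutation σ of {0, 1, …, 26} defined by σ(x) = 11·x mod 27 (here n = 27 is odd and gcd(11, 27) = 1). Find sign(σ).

Start at x=2: 2 → 22 → 26 → 16 → 14 → 19 → 20 → … (one orbit).
Decompose π into cycles: lengths [18, 6, 2, 1] (4 cycles, including the fixed point 0).
With 4 cycles on 27 points, sign = (−1)^{27−4} = -1.

-1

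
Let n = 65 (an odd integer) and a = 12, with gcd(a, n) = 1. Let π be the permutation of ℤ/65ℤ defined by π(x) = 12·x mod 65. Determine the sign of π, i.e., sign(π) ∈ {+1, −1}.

Start at x=12: 12 → 14 → 38 → 1 → 12 (one orbit).
The orbit structure of x ↦ 12x mod 65: 20 orbits of sizes [4, 4, 4, 4, 4, 4, 4, 4, 4, 4, 4, 4, 4, 2, 2, 2, 2, 2, 2, 1].
65 − 20 = 45 transpositions; sign(π) = (−1)^45 = -1.
Zolotarev: (12|65) = -1, matching the cycle-count sign.

-1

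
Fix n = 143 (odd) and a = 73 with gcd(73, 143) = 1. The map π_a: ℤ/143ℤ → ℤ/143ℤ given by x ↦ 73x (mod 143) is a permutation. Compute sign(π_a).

Orbit of 112 under x↦73x: [112, 25, 109, 92, 138, 64, 96]… (length divides ord_143(73)).
Decompose π into cycles: lengths [20, 20, 20, 20, 20, 20, 10, 4, 4, 4, 1] (11 cycles, including the fixed point 0).
Σ(ℓ_i−1) = 143−11 = 132; sign = (−1)^132 = +1.
(73|143)_J = +1 (Zolotarev's lemma cross-check).

+1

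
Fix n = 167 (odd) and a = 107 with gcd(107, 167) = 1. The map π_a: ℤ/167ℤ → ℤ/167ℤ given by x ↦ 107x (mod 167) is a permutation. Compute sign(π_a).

Orbit of 93 under x↦107x: [93, 98, 132, 96, 85, 77, 56]… (length divides ord_167(107)).
Decompose π into cycles: lengths [83, 83, 1] (3 cycles, including the fixed point 0).
n − c = 167 − 3 = 164; sign = (−1)^164 = +1.
Via Zolotarev, sign(π_{107}) = (107|167) = +1.

+1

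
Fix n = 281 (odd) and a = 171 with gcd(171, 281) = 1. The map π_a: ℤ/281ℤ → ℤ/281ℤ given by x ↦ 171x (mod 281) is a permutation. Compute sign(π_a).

-1

Orbit of 40 under x↦171x: [40, 96, 118, 227, 39, 206, 101]… (length divides ord_281(171)).
The orbit structure of x ↦ 171x mod 281: 2 orbits of sizes [280, 1].
2 cycles on 281: each ℓ→(−1)^(ℓ−1), product (−1)^279 = -1.
(171|281)_J = -1 (Zolotarev's lemma cross-check).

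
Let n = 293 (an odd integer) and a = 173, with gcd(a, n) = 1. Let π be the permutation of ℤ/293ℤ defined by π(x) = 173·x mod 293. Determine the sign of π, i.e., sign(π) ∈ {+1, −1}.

-1

Orbit of 22 under x↦173x: [22, 290, 67, 164, 244, 20, 237]… (length divides ord_293(173)).
2 cycles of lengths [292, 1].
293 − 2 = 291 transpositions; sign(π) = (−1)^291 = -1.
Via Zolotarev, sign(π_{173}) = (173|293) = -1.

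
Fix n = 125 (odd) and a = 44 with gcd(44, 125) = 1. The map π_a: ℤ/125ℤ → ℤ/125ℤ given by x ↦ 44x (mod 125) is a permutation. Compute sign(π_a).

Orbit of 16 under x↦44x: [16, 79, 101, 69, 36, 84, 71]… (length divides ord_125(44)).
7 cycles of lengths [50, 50, 10, 10, 2, 2, 1].
7 cycles on 125: each ℓ→(−1)^(ℓ−1), product (−1)^118 = +1.

+1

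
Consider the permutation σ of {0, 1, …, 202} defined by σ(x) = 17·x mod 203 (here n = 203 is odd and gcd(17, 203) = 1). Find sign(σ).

Start at x=144: 144 → 12 → 1 → 17 → 86 → 41 → 88 → … (one orbit).
The orbit structure of x ↦ 17x mod 203: 23 orbits of sizes [12, 12, 12, 12, 12, 12, 12, 12, 12, 12, 12, 12, 12, 12, 6, 4, 4, 4, 4, 4, 4, 4, 1].
n − c = 203 − 23 = 180; sign = (−1)^180 = +1.

+1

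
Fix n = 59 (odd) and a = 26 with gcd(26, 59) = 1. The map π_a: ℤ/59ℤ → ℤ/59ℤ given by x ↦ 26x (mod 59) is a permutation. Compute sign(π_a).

Start at x=57: 57 → 7 → 5 → 12 → 17 → 29 → 46 → … (one orbit).
Cycle lengths of π_26 on ℤ/59ℤ: [29, 29, 1]; 3 cycles in total.
n − c = 59 − 3 = 56; sign = (−1)^56 = +1.
Check: (26/59) = +1 by Zolotarev.

+1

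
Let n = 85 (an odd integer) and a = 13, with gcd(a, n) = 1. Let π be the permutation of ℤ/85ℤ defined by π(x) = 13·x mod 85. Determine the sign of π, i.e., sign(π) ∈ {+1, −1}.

Orbit of 1 under x↦13x: [1, 13, 84, 72]… (length divides ord_85(13)).
π_13 has 22 disjoint cycles with lengths [4, 4, 4, 4, 4, 4, 4, 4, 4, 4, 4, 4, 4, 4, 4, 4, 4, 4, 4, 4, 4, 1] on {0,…,84}.
22 cycles on 85: each ℓ→(−1)^(ℓ−1), product (−1)^63 = -1.
The Jacobi symbol (13|85) = -1 (Zolotarev) agrees.

-1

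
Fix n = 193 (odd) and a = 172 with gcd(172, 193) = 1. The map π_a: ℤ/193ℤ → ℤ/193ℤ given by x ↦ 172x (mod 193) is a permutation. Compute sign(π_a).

+1

Trace 157: π^k(157) = [157, 177, 143, 85, 145, 43, 62] for k=0..6.
The orbit structure of x ↦ 172x mod 193: 5 orbits of sizes [48, 48, 48, 48, 1].
193 − 5 = 188 transpositions; sign(π) = (−1)^188 = +1.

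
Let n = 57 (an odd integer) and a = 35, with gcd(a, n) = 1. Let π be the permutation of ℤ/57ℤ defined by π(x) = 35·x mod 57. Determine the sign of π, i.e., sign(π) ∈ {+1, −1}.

-1

Trace 20: π^k(20) = [20, 16, 47, 49, 5, 4, 26] for k=0..6.
The orbit structure of x ↦ 35x mod 57: 6 orbits of sizes [18, 18, 9, 9, 2, 1].
With 6 cycles on 57 points, sign = (−1)^{57−6} = -1.
(35|57)_J = -1 (Zolotarev's lemma cross-check).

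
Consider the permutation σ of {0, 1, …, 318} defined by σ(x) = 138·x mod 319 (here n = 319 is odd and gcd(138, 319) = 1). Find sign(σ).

Orbit of 146 under x↦138x: [146, 51, 20, 208, 313, 129, 257]… (length divides ord_319(138)).
Decompose π into cycles: lengths [70, 70, 70, 70, 14, 14, 10, 1] (8 cycles, including the fixed point 0).
319 − 8 = 311 transpositions; sign(π) = (−1)^311 = -1.
Check: (138/319) = -1 by Zolotarev.

-1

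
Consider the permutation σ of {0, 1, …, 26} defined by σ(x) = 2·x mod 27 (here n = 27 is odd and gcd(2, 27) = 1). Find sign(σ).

-1

Orbit of 14 under x↦2x: [14, 1, 2, 4, 8, 16, 5]… (length divides ord_27(2)).
Cycle lengths of π_2 on ℤ/27ℤ: [18, 6, 2, 1]; 4 cycles in total.
4 cycles on 27: each ℓ→(−1)^(ℓ−1), product (−1)^23 = -1.
(2|27)_J = -1 (Zolotarev's lemma cross-check).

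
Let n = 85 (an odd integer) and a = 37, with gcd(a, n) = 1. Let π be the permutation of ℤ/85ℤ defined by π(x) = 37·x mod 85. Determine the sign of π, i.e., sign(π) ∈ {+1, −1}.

Trace 78: π^k(78) = [78, 81, 22, 49, 28, 16, 82] for k=0..6.
Decompose π into cycles: lengths [16, 16, 16, 16, 16, 4, 1] (7 cycles, including the fixed point 0).
sign(π) = (−1)^{n − #cycles} = (−1)^{85−7} = (−1)^78 = +1.
The Jacobi symbol (37|85) = +1 (Zolotarev) agrees.

+1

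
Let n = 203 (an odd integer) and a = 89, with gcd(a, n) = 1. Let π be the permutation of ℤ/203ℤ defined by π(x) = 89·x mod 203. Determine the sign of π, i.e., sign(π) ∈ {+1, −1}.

Start at x=153: 153 → 16 → 3 → 64 → 12 → 53 → 48 → … (one orbit).
5 cycles of lengths [84, 84, 28, 6, 1].
Σ(ℓ_i−1) = 203−5 = 198; sign = (−1)^198 = +1.

+1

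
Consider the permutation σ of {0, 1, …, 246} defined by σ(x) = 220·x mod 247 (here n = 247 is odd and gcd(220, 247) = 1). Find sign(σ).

+1

Trace 235: π^k(235) = [235, 77, 144, 64, 1, 220] for k=0..5.
Cycle lengths of π_220 on ℤ/247ℤ: [6, 6, 6, 6, 6, 6, 6, 6, 6, 6, 6, 6, 6, 6, 6, 6, 6, 6, 6, 6, 6, 6, 6, 6, 6, 6, 6, 6, 6, 6, 6, 6, 6, 6, 6, 6, 3, 3, 3, 3, 3, 3, 2, 2, 2, 2, 2, 2, 1]; 49 cycles in total.
n − c = 247 − 49 = 198; sign = (−1)^198 = +1.
(220|247)_J = +1 (Zolotarev's lemma cross-check).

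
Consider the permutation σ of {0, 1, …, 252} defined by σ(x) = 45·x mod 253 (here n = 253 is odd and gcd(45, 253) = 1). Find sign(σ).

Orbit of 45 under x↦45x: [45, 1]… (length divides ord_253(45)).
132 cycles of lengths [2, 2, 2, 2, 2, 2, 2, 2, 2, 2, 2, 2, 2, 2, 2, 2, 2, 2, 2, 2, 2, 2, 2, 2, 2, 2, 2, 2, 2, 2, 2, 2, 2, 2, 2, 2, 2, 2, 2, 2, 2, 2, 2, 2, 2, 2, 2, 2, 2, 2, 2, 2, 2, 2, 2, 2, 2, 2, 2, 2, 2, 2, 2, 2, 2, 2, 2, 2, 2, 2, 2, 2, 2, 2, 2, 2, 2, 2, 2, 2, 2, 2, 2, 2, 2, 2, 2, 2, 2, 2, 2, 2, 2, 2, 2, 2, 2, 2, 2, 2, 2, 2, 2, 2, 2, 2, 2, 2, 2, 2, 2, 2, 2, 2, 2, 2, 2, 2, 2, 2, 2, 1, 1, 1, 1, 1, 1, 1, 1, 1, 1, 1].
sign(π) = (−1)^{n − #cycles} = (−1)^{253−132} = (−1)^121 = -1.
Check: (45/253) = -1 by Zolotarev.

-1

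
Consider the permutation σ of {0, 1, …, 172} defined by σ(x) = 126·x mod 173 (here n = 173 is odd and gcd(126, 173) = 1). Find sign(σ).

Start at x=35: 35 → 85 → 157 → 60 → 121 → 22 → 4 → … (one orbit).
Cycle lengths of π_126 on ℤ/173ℤ: [86, 86, 1]; 3 cycles in total.
With 3 cycles on 173 points, sign = (−1)^{173−3} = +1.
Zolotarev: (126|173) = +1, matching the cycle-count sign.

+1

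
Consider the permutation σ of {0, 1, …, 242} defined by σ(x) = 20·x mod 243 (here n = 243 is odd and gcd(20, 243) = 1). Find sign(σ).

Trace 19: π^k(19) = [19, 137, 67, 125, 70, 185, 55] for k=0..6.
π_20 has 6 disjoint cycles with lengths [162, 54, 18, 6, 2, 1] on {0,…,242}.
243 − 6 = 237 transpositions; sign(π) = (−1)^237 = -1.

-1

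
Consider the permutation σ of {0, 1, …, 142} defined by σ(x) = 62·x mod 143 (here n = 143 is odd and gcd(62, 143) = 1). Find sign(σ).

-1

Orbit of 81 under x↦62x: [81, 17, 53, 140, 100, 51, 16]… (length divides ord_143(62)).
Cycle lengths of π_62 on ℤ/143ℤ: [30, 30, 30, 30, 10, 6, 6, 1]; 8 cycles in total.
With 8 cycles on 143 points, sign = (−1)^{143−8} = -1.
Via Zolotarev, sign(π_{62}) = (62|143) = -1.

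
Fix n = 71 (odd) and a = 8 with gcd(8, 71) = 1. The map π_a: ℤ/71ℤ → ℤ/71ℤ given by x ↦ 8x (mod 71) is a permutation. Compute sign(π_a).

+1

Trace 19: π^k(19) = [19, 10, 9, 1, 8, 64, 15] for k=0..6.
Cycle type of π: 35×2 + 1; total 3 cycles.
Σ(ℓ_i−1) = 71−3 = 68; sign = (−1)^68 = +1.
(8|71)_J = +1 (Zolotarev's lemma cross-check).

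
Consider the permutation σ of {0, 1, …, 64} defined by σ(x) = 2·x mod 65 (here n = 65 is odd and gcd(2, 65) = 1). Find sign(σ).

+1

Start at x=16: 16 → 32 → 64 → 63 → 61 → 57 → 49 → … (one orbit).
The orbit structure of x ↦ 2x mod 65: 7 orbits of sizes [12, 12, 12, 12, 12, 4, 1].
Σ(ℓ_i−1) = 65−7 = 58; sign = (−1)^58 = +1.
Via Zolotarev, sign(π_{2}) = (2|65) = +1.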